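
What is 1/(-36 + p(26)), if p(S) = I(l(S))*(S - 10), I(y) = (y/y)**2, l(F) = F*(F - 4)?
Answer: -1/20 ≈ -0.050000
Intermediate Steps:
l(F) = F*(-4 + F)
I(y) = 1 (I(y) = 1**2 = 1)
p(S) = -10 + S (p(S) = 1*(S - 10) = 1*(-10 + S) = -10 + S)
1/(-36 + p(26)) = 1/(-36 + (-10 + 26)) = 1/(-36 + 16) = 1/(-20) = -1/20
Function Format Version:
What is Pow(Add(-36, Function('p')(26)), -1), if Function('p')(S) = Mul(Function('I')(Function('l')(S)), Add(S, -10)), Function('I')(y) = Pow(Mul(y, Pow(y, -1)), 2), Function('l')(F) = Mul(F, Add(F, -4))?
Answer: Rational(-1, 20) ≈ -0.050000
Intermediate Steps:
Function('l')(F) = Mul(F, Add(-4, F))
Function('I')(y) = 1 (Function('I')(y) = Pow(1, 2) = 1)
Function('p')(S) = Add(-10, S) (Function('p')(S) = Mul(1, Add(S, -10)) = Mul(1, Add(-10, S)) = Add(-10, S))
Pow(Add(-36, Function('p')(26)), -1) = Pow(Add(-36, Add(-10, 26)), -1) = Pow(Add(-36, 16), -1) = Pow(-20, -1) = Rational(-1, 20)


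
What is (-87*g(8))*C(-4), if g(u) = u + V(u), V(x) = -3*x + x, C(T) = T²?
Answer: 11136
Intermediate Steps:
V(x) = -2*x
g(u) = -u (g(u) = u - 2*u = -u)
(-87*g(8))*C(-4) = -(-87)*8*(-4)² = -87*(-8)*16 = 696*16 = 11136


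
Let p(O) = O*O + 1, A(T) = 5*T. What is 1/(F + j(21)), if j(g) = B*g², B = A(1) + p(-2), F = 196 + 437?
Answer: 1/5043 ≈ 0.00019829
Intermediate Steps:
p(O) = 1 + O² (p(O) = O² + 1 = 1 + O²)
F = 633
B = 10 (B = 5*1 + (1 + (-2)²) = 5 + (1 + 4) = 5 + 5 = 10)
j(g) = 10*g²
1/(F + j(21)) = 1/(633 + 10*21²) = 1/(633 + 10*441) = 1/(633 + 4410) = 1/5043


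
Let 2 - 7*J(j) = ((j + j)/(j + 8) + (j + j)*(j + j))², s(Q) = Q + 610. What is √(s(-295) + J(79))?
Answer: I*√33023761679251/609 ≈ 9436.2*I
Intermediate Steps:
s(Q) = 610 + Q
J(j) = 2/7 - (4*j² + 2*j/(8 + j))²/7 (J(j) = 2/7 - ((j + j)/(j + 8) + (j + j)*(j + j))²/7 = 2/7 - ((2*j)/(8 + j) + (2*j)*(2*j))²/7 = 2/7 - (2*j/(8 + j) + 4*j²)²/7 = 2/7 - (4*j² + 2*j/(8 + j))²/7)
√(s(-295) + J(79)) = √((610 - 295) + (2/7 - 4/7*79²*(1 + 2*79² + 16*79)²/(8 + 79)²)) = √(315 + (2/7 - 4/7*6241*(1 + 2*6241 + 1264)²/87²)) = √(315 + (2/7 - 4/7*6241*1/7569*(1 + 12482 + 1264)²)) = √(315 + (2/7 - 4/7*6241*1/7569*13747²)) = √(315 + (2/7 - 4/7*6241*1/7569*188980009)) = √(315 + (2/7 - 4717696944676/52983)) = √(315 - 4717696929538/52983) = √(-4717680239893/52983) = I*√33023761679251/609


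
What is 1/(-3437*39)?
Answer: -1/134043 ≈ -7.4603e-6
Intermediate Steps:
1/(-3437*39) = 1/(-134043) = -1/134043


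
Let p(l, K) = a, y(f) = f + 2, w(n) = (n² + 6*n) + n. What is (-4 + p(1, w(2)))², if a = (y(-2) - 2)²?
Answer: 0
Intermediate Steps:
w(n) = n² + 7*n
y(f) = 2 + f
a = 4 (a = ((2 - 2) - 2)² = (0 - 2)² = (-2)² = 4)
p(l, K) = 4
(-4 + p(1, w(2)))² = (-4 + 4)² = 0² = 0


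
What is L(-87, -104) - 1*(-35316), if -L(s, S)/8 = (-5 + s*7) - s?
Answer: 39532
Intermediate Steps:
L(s, S) = 40 - 48*s (L(s, S) = -8*((-5 + s*7) - s) = -8*((-5 + 7*s) - s) = -8*(-5 + 6*s) = 40 - 48*s)
L(-87, -104) - 1*(-35316) = (40 - 48*(-87)) - 1*(-35316) = (40 + 4176) + 35316 = 4216 + 35316 = 39532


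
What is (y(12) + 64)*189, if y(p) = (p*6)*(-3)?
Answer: -28728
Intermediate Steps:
y(p) = -18*p (y(p) = (6*p)*(-3) = -18*p)
(y(12) + 64)*189 = (-18*12 + 64)*189 = (-216 + 64)*189 = -152*189 = -28728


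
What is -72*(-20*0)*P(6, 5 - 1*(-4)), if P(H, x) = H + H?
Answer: 0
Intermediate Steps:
P(H, x) = 2*H
-72*(-20*0)*P(6, 5 - 1*(-4)) = -72*(-20*0)*2*6 = -0*12 = -72*0 = 0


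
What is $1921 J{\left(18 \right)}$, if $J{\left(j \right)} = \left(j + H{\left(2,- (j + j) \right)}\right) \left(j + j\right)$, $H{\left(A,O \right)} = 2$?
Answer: $1383120$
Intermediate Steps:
$J{\left(j \right)} = 2 j \left(2 + j\right)$ ($J{\left(j \right)} = \left(j + 2\right) \left(j + j\right) = \left(2 + j\right) 2 j = 2 j \left(2 + j\right)$)
$1921 J{\left(18 \right)} = 1921 \cdot 2 \cdot 18 \left(2 + 18\right) = 1921 \cdot 2 \cdot 18 \cdot 20 = 1921 \cdot 720 = 1383120$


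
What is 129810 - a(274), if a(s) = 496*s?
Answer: -6094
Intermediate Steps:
129810 - a(274) = 129810 - 496*274 = 129810 - 1*135904 = 129810 - 135904 = -6094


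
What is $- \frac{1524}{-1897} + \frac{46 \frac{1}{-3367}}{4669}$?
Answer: $\frac{148807390}{185228771} \approx 0.80337$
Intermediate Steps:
$- \frac{1524}{-1897} + \frac{46 \frac{1}{-3367}}{4669} = \left(-1524\right) \left(- \frac{1}{1897}\right) + 46 \left(- \frac{1}{3367}\right) \frac{1}{4669} = \frac{1524}{1897} - \frac{2}{683501} = \frac{148807390}{185228771}$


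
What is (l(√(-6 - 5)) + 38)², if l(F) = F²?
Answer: 729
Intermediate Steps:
(l(√(-6 - 5)) + 38)² = ((√(-6 - 5))² + 38)² = ((√(-11))² + 38)² = ((I*√11)² + 38)² = (-11 + 38)² = 27² = 729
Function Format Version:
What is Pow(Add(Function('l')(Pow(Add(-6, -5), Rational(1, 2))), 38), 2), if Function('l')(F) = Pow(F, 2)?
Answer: 729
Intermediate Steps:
Pow(Add(Function('l')(Pow(Add(-6, -5), Rational(1, 2))), 38), 2) = Pow(Add(Pow(Pow(Add(-6, -5), Rational(1, 2)), 2), 38), 2) = Pow(Add(Pow(Pow(-11, Rational(1, 2)), 2), 38), 2) = Pow(Add(Pow(Mul(I, Pow(11, Rational(1, 2))), 2), 38), 2) = Pow(Add(-11, 38), 2) = Pow(27, 2) = 729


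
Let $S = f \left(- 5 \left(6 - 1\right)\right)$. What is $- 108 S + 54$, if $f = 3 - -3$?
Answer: $16254$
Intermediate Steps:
$f = 6$ ($f = 3 + 3 = 6$)
$S = -150$ ($S = 6 \left(- 5 \left(6 - 1\right)\right) = 6 \left(\left(-5\right) 5\right) = 6 \left(-25\right) = -150$)
$- 108 S + 54 = \left(-108\right) \left(-150\right) + 54 = 16200 + 54 = 16254$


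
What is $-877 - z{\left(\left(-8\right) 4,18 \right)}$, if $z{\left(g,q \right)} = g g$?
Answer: $-1901$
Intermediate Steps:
$z{\left(g,q \right)} = g^{2}$
$-877 - z{\left(\left(-8\right) 4,18 \right)} = -877 - \left(\left(-8\right) 4\right)^{2} = -877 - \left(-32\right)^{2} = -877 - 1024 = -1901$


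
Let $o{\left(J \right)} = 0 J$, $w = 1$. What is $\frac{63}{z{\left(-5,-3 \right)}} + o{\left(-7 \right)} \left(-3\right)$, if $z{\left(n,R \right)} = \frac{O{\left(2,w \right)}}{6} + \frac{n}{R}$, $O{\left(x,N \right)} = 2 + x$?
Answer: $27$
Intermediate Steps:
$z{\left(n,R \right)} = \frac{2}{3} + \frac{n}{R}$ ($z{\left(n,R \right)} = \frac{2 + 2}{6} + \frac{n}{R} = 4 \cdot \frac{1}{6} + \frac{n}{R} = \frac{2}{3} + \frac{n}{R}$)
$o{\left(J \right)} = 0$
$\frac{63}{z{\left(-5,-3 \right)}} + o{\left(-7 \right)} \left(-3\right) = \frac{63}{\frac{2}{3} - \frac{5}{-3}} + 0 \left(-3\right) = \frac{63}{\frac{2}{3} - - \frac{5}{3}} + 0 = \frac{63}{\frac{2}{3} + \frac{5}{3}} + 0 = \frac{63}{\frac{7}{3}} + 0 = 63 \cdot \frac{3}{7} + 0 = 27 + 0 = 27$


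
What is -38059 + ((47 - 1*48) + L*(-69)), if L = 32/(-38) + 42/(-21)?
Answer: -719414/19 ≈ -37864.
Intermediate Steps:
L = -54/19 (L = 32*(-1/38) + 42*(-1/21) = -16/19 - 2 = -54/19 ≈ -2.8421)
-38059 + ((47 - 1*48) + L*(-69)) = -38059 + ((47 - 1*48) - 54/19*(-69)) = -38059 + ((47 - 48) + 3726/19) = -38059 + (-1 + 3726/19) = -38059 + 3707/19 = -719414/19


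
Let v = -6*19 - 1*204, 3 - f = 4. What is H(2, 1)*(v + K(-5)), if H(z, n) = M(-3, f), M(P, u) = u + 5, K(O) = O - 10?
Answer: -1332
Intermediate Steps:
f = -1 (f = 3 - 1*4 = 3 - 4 = -1)
K(O) = -10 + O
M(P, u) = 5 + u
H(z, n) = 4 (H(z, n) = 5 - 1 = 4)
v = -318 (v = -114 - 204 = -318)
H(2, 1)*(v + K(-5)) = 4*(-318 + (-10 - 5)) = 4*(-318 - 15) = 4*(-333) = -1332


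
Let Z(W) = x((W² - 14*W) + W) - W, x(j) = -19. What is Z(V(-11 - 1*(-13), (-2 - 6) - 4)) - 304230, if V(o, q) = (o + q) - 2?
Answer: -304237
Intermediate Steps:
V(o, q) = -2 + o + q
Z(W) = -19 - W
Z(V(-11 - 1*(-13), (-2 - 6) - 4)) - 304230 = (-19 - (-2 + (-11 - 1*(-13)) + ((-2 - 6) - 4))) - 304230 = (-19 - (-2 + (-11 + 13) + (-8 - 4))) - 304230 = (-19 - (-2 + 2 - 12)) - 304230 = (-19 - 1*(-12)) - 304230 = (-19 + 12) - 304230 = -7 - 304230 = -304237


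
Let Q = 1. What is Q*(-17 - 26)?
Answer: -43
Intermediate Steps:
Q*(-17 - 26) = 1*(-17 - 26) = 1*(-43) = -43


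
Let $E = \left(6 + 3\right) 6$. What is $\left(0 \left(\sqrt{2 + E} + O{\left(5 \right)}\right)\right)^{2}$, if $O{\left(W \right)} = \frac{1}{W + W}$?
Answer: $0$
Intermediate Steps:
$O{\left(W \right)} = \frac{1}{2 W}$
$E = 54$ ($E = 9 \cdot 6 = 54$)
$\left(0 \left(\sqrt{2 + E} + O{\left(5 \right)}\right)\right)^{2} = \left(0 \left(\sqrt{2 + 54} + \frac{1}{2 \cdot 5}\right)\right)^{2} = \left(0 \left(\sqrt{56} + \frac{1}{2} \cdot \frac{1}{5}\right)\right)^{2} = \left(0 \left(2 \sqrt{14} + \frac{1}{10}\right)\right)^{2} = \left(0 \left(\frac{1}{10} + 2 \sqrt{14}\right)\right)^{2} = 0^{2} = 0$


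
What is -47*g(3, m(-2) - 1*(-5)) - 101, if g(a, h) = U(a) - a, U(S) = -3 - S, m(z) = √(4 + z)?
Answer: 322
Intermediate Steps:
g(a, h) = -3 - 2*a (g(a, h) = (-3 - a) - a = -3 - 2*a)
-47*g(3, m(-2) - 1*(-5)) - 101 = -47*(-3 - 2*3) - 101 = -47*(-3 - 6) - 101 = -47*(-9) - 101 = 423 - 101 = 322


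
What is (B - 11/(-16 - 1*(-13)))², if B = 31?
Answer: 10816/9 ≈ 1201.8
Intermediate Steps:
(B - 11/(-16 - 1*(-13)))² = (31 - 11/(-16 - 1*(-13)))² = (31 - 11/(-16 + 13))² = (31 - 11/(-3))² = (31 - 11*(-⅓))² = (31 + 11/3)² = (104/3)² = 10816/9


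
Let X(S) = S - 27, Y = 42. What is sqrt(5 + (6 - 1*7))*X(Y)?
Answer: 30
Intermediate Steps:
X(S) = -27 + S
sqrt(5 + (6 - 1*7))*X(Y) = sqrt(5 + (6 - 1*7))*(-27 + 42) = sqrt(5 + (6 - 7))*15 = sqrt(5 - 1)*15 = sqrt(4)*15 = 2*15 = 30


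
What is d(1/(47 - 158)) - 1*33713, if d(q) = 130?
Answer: -33583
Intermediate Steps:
d(1/(47 - 158)) - 1*33713 = 130 - 1*33713 = 130 - 33713 = -33583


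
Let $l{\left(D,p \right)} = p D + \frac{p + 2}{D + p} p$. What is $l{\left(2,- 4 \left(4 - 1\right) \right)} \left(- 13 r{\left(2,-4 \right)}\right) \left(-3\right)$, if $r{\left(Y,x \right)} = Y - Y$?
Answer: $0$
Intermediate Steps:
$r{\left(Y,x \right)} = 0$
$l{\left(D,p \right)} = D p + \frac{p \left(2 + p\right)}{D + p}$ ($l{\left(D,p \right)} = D p + \frac{2 + p}{D + p} p = D p + \frac{p \left(2 + p\right)}{D + p}$)
$l{\left(2,- 4 \left(4 - 1\right) \right)} \left(- 13 r{\left(2,-4 \right)}\right) \left(-3\right) = \frac{- 4 \left(4 - 1\right) \left(2 - 4 \left(4 - 1\right) + 2^{2} + 2 \left(- 4 \left(4 - 1\right)\right)\right)}{2 - 4 \left(4 - 1\right)} \left(\left(-13\right) 0\right) \left(-3\right) = \frac{\left(-4\right) 3 \left(2 - 12 + 4 + 2 \left(\left(-4\right) 3\right)\right)}{2 - 12} \cdot 0 \left(-3\right) = - \frac{12 \left(2 - 12 + 4 + 2 \left(-12\right)\right)}{2 - 12} \cdot 0 \left(-3\right) = - \frac{12 \left(2 - 12 + 4 - 24\right)}{-10} \cdot 0 \left(-3\right) = \left(-12\right) \left(- \frac{1}{10}\right) \left(-30\right) 0 \left(-3\right) = \left(-36\right) 0 \left(-3\right) = 0 \left(-3\right) = 0$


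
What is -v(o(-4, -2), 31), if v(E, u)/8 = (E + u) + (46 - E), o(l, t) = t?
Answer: -616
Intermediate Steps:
v(E, u) = 368 + 8*u (v(E, u) = 8*((E + u) + (46 - E)) = 8*(46 + u) = 368 + 8*u)
-v(o(-4, -2), 31) = -(368 + 8*31) = -(368 + 248) = -1*616 = -616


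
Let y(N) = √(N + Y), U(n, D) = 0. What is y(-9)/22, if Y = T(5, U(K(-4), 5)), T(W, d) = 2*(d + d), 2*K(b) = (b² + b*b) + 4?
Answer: 3*I/22 ≈ 0.13636*I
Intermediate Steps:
K(b) = 2 + b² (K(b) = ((b² + b*b) + 4)/2 = ((b² + b²) + 4)/2 = (2*b² + 4)/2 = (4 + 2*b²)/2 = 2 + b²)
T(W, d) = 4*d (T(W, d) = 2*(2*d) = 4*d)
Y = 0 (Y = 4*0 = 0)
y(N) = √N (y(N) = √(N + 0) = √N)
y(-9)/22 = √(-9)/22 = (3*I)*(1/22) = 3*I/22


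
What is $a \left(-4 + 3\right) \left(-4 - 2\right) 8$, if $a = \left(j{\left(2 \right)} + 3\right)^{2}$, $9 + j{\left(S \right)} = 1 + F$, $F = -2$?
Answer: $2352$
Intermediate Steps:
$j{\left(S \right)} = -10$ ($j{\left(S \right)} = -9 + \left(1 - 2\right) = -9 - 1 = -10$)
$a = 49$ ($a = \left(-10 + 3\right)^{2} = \left(-7\right)^{2} = 49$)
$a \left(-4 + 3\right) \left(-4 - 2\right) 8 = 49 \left(-4 + 3\right) \left(-4 - 2\right) 8 = 49 \left(\left(-1\right) \left(-6\right)\right) 8 = 49 \cdot 6 \cdot 8 = 294 \cdot 8 = 2352$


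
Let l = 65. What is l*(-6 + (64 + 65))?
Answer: 7995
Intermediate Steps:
l*(-6 + (64 + 65)) = 65*(-6 + (64 + 65)) = 65*(-6 + 129) = 65*123 = 7995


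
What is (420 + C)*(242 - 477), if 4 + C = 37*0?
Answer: -97760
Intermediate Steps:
C = -4 (C = -4 + 37*0 = -4 + 0 = -4)
(420 + C)*(242 - 477) = (420 - 4)*(242 - 477) = 416*(-235) = -97760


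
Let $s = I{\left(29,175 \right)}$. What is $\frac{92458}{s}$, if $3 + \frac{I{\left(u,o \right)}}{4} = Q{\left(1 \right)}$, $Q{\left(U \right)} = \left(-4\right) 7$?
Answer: $- \frac{46229}{62} \approx -745.63$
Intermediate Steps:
$Q{\left(U \right)} = -28$
$I{\left(u,o \right)} = -124$ ($I{\left(u,o \right)} = -12 + 4 \left(-28\right) = -12 - 112 = -124$)
$s = -124$
$\frac{92458}{s} = \frac{92458}{-124} = 92458 \left(- \frac{1}{124}\right) = - \frac{46229}{62}$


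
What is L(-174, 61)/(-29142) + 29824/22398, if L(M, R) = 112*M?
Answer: 12089104/6043727 ≈ 2.0003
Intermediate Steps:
L(-174, 61)/(-29142) + 29824/22398 = (112*(-174))/(-29142) + 29824/22398 = -19488*(-1/29142) + 29824*(1/22398) = 3248/4857 + 14912/11199 = 12089104/6043727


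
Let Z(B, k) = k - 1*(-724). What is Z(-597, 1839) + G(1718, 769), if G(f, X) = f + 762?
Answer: 5043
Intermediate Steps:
G(f, X) = 762 + f
Z(B, k) = 724 + k (Z(B, k) = k + 724 = 724 + k)
Z(-597, 1839) + G(1718, 769) = (724 + 1839) + (762 + 1718) = 2563 + 2480 = 5043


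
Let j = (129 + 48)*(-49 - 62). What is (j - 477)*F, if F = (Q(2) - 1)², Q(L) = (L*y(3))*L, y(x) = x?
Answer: -2435004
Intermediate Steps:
j = -19647 (j = 177*(-111) = -19647)
Q(L) = 3*L² (Q(L) = (L*3)*L = (3*L)*L = 3*L²)
F = 121 (F = (3*2² - 1)² = (3*4 - 1)² = (12 - 1)² = 11² = 121)
(j - 477)*F = (-19647 - 477)*121 = -20124*121 = -2435004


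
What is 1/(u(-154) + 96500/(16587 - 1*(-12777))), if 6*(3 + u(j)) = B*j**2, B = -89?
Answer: -2447/860822904 ≈ -2.8426e-6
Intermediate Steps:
u(j) = -3 - 89*j**2/6 (u(j) = -3 + (-89*j**2)/6 = -3 - 89*j**2/6)
1/(u(-154) + 96500/(16587 - 1*(-12777))) = 1/((-3 - 89/6*(-154)**2) + 96500/(16587 - 1*(-12777))) = 1/((-3 - 89/6*23716) + 96500/(16587 + 12777)) = 1/((-3 - 1055362/3) + 96500/29364) = 1/(-1055371/3 + 96500*(1/29364)) = 1/(-1055371/3 + 24125/7341) = 1/(-860822904/2447) = -2447/860822904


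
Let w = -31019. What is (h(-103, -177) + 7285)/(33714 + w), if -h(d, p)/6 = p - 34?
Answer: 8551/2695 ≈ 3.1729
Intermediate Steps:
h(d, p) = 204 - 6*p (h(d, p) = -6*(p - 34) = -6*(-34 + p) = 204 - 6*p)
(h(-103, -177) + 7285)/(33714 + w) = ((204 - 6*(-177)) + 7285)/(33714 - 31019) = ((204 + 1062) + 7285)/2695 = (1266 + 7285)*(1/2695) = 8551*(1/2695) = 8551/2695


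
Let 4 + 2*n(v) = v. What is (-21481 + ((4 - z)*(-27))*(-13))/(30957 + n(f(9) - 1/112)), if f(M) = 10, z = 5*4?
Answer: -6069728/6935039 ≈ -0.87523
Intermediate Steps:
z = 20
n(v) = -2 + v/2
(-21481 + ((4 - z)*(-27))*(-13))/(30957 + n(f(9) - 1/112)) = (-21481 + ((4 - 1*20)*(-27))*(-13))/(30957 + (-2 + (10 - 1/112)/2)) = (-21481 + ((4 - 20)*(-27))*(-13))/(30957 + (-2 + (10 - 1*1/112)/2)) = (-21481 - 16*(-27)*(-13))/(30957 + (-2 + (10 - 1/112)/2)) = (-21481 + 432*(-13))/(30957 + (-2 + (1/2)*(1119/112))) = (-21481 - 5616)/(30957 + (-2 + 1119/224)) = -27097/(30957 + 671/224) = -27097/6935039/224 = -27097*224/6935039 = -6069728/6935039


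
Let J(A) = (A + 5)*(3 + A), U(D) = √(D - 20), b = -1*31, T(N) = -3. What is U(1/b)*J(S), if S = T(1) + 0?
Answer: 0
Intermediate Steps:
b = -31
U(D) = √(-20 + D)
S = -3 (S = -3 + 0 = -3)
J(A) = (3 + A)*(5 + A) (J(A) = (5 + A)*(3 + A) = (3 + A)*(5 + A))
U(1/b)*J(S) = √(-20 + 1/(-31))*(15 + (-3)² + 8*(-3)) = √(-20 - 1/31)*(15 + 9 - 24) = √(-621/31)*0 = (3*I*√2139/31)*0 = 0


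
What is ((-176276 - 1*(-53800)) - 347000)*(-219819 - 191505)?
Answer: 193106746224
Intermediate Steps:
((-176276 - 1*(-53800)) - 347000)*(-219819 - 191505) = ((-176276 + 53800) - 347000)*(-411324) = (-122476 - 347000)*(-411324) = -469476*(-411324) = 193106746224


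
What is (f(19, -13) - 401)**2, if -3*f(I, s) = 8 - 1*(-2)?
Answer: 1471369/9 ≈ 1.6349e+5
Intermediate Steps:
f(I, s) = -10/3 (f(I, s) = -(8 - 1*(-2))/3 = -(8 + 2)/3 = -1/3*10 = -10/3)
(f(19, -13) - 401)**2 = (-10/3 - 401)**2 = (-1213/3)**2 = 1471369/9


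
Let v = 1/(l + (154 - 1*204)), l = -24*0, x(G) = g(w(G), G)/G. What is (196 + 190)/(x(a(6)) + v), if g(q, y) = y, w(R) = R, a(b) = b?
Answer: 19300/49 ≈ 393.88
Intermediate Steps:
x(G) = 1 (x(G) = G/G = 1)
l = 0
v = -1/50 (v = 1/(0 + (154 - 1*204)) = 1/(0 + (154 - 204)) = 1/(0 - 50) = 1/(-50) = -1/50 ≈ -0.020000)
(196 + 190)/(x(a(6)) + v) = (196 + 190)/(1 - 1/50) = 386/(49/50) = 386*(50/49) = 19300/49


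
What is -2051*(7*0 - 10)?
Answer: 20510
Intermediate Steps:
-2051*(7*0 - 10) = -2051*(0 - 10) = -2051*(-10) = 20510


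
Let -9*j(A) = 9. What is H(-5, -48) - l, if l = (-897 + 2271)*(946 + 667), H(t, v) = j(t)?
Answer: -2216263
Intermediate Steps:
j(A) = -1 (j(A) = -⅑*9 = -1)
H(t, v) = -1
l = 2216262 (l = 1374*1613 = 2216262)
H(-5, -48) - l = -1 - 1*2216262 = -1 - 2216262 = -2216263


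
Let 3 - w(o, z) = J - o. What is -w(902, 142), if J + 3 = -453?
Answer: -1361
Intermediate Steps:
J = -456 (J = -3 - 453 = -456)
w(o, z) = 459 + o (w(o, z) = 3 - (-456 - o) = 3 + (456 + o) = 459 + o)
-w(902, 142) = -(459 + 902) = -1*1361 = -1361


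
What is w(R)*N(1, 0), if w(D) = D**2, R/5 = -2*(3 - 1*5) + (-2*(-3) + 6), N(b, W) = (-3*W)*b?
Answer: 0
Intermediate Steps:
N(b, W) = -3*W*b
R = 80 (R = 5*(-2*(3 - 1*5) + (-2*(-3) + 6)) = 5*(-2*(3 - 5) + (6 + 6)) = 5*(-2*(-2) + 12) = 5*(4 + 12) = 5*16 = 80)
w(R)*N(1, 0) = 80**2*(-3*0*1) = 6400*0 = 0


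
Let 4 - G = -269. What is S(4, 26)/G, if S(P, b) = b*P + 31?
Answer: 45/91 ≈ 0.49451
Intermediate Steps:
S(P, b) = 31 + P*b (S(P, b) = P*b + 31 = 31 + P*b)
G = 273 (G = 4 - 1*(-269) = 4 + 269 = 273)
S(4, 26)/G = (31 + 4*26)/273 = (31 + 104)*(1/273) = 135*(1/273) = 45/91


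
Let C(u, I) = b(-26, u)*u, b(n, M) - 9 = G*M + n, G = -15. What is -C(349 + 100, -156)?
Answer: 3031648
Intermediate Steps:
b(n, M) = 9 + n - 15*M (b(n, M) = 9 + (-15*M + n) = 9 + (n - 15*M) = 9 + n - 15*M)
C(u, I) = u*(-17 - 15*u) (C(u, I) = (9 - 26 - 15*u)*u = (-17 - 15*u)*u = u*(-17 - 15*u))
-C(349 + 100, -156) = -(-1)*(349 + 100)*(17 + 15*(349 + 100)) = -(-1)*449*(17 + 15*449) = -(-1)*449*(17 + 6735) = -(-1)*449*6752 = -1*(-3031648) = 3031648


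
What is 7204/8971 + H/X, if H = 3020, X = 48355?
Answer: 75088368/86758541 ≈ 0.86549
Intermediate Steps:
7204/8971 + H/X = 7204/8971 + 3020/48355 = 7204*(1/8971) + 3020*(1/48355) = 7204/8971 + 604/9671 = 75088368/86758541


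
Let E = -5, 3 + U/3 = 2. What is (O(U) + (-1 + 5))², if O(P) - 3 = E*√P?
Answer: (7 - 5*I*√3)² ≈ -26.0 - 121.24*I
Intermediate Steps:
U = -3 (U = -9 + 3*2 = -9 + 6 = -3)
O(P) = 3 - 5*√P
(O(U) + (-1 + 5))² = ((3 - 5*I*√3) + (-1 + 5))² = ((3 - 5*I*√3) + 4)² = (7 - 5*I*√3)²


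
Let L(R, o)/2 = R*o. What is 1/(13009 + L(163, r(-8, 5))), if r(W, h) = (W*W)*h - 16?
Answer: 1/112113 ≈ 8.9196e-6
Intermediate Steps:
r(W, h) = -16 + h*W² (r(W, h) = W²*h - 16 = h*W² - 16 = -16 + h*W²)
L(R, o) = 2*R*o (L(R, o) = 2*(R*o) = 2*R*o)
1/(13009 + L(163, r(-8, 5))) = 1/(13009 + 2*163*(-16 + 5*(-8)²)) = 1/(13009 + 2*163*(-16 + 5*64)) = 1/(13009 + 2*163*(-16 + 320)) = 1/(13009 + 2*163*304) = 1/(13009 + 99104) = 1/112113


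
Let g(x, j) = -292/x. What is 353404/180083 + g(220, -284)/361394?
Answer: 7024481538621/3579450363610 ≈ 1.9624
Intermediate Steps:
353404/180083 + g(220, -284)/361394 = 353404/180083 - 292/220/361394 = 353404*(1/180083) - 292*1/220*(1/361394) = 353404/180083 - 73/55*1/361394 = 353404/180083 - 73/19876670 = 7024481538621/3579450363610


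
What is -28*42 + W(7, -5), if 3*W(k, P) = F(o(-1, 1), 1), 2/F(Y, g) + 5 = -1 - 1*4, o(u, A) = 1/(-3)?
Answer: -17641/15 ≈ -1176.1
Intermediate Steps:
o(u, A) = -⅓ (o(u, A) = 1*(-⅓) = -⅓)
F(Y, g) = -⅕ (F(Y, g) = 2/(-5 + (-1 - 1*4)) = 2/(-5 + (-1 - 4)) = 2/(-5 - 5) = 2/(-10) = 2*(-⅒) = -⅕)
W(k, P) = -1/15 (W(k, P) = (⅓)*(-⅕) = -1/15)
-28*42 + W(7, -5) = -28*42 - 1/15 = -1176 - 1/15 = -17641/15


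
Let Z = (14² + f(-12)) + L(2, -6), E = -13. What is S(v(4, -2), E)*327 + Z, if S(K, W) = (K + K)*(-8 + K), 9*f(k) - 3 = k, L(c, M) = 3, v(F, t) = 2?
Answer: -7650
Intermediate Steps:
f(k) = ⅓ + k/9
S(K, W) = 2*K*(-8 + K) (S(K, W) = (2*K)*(-8 + K) = 2*K*(-8 + K))
Z = 198 (Z = (14² + (⅓ + (⅑)*(-12))) + 3 = (196 + (⅓ - 4/3)) + 3 = (196 - 1) + 3 = 195 + 3 = 198)
S(v(4, -2), E)*327 + Z = (2*2*(-8 + 2))*327 + 198 = (2*2*(-6))*327 + 198 = -24*327 + 198 = -7848 + 198 = -7650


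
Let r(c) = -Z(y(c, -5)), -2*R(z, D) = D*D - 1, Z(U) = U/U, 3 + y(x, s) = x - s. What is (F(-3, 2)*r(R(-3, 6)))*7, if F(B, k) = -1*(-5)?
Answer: -35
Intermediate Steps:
y(x, s) = -3 + x - s (y(x, s) = -3 + (x - s) = -3 + x - s)
Z(U) = 1
F(B, k) = 5
R(z, D) = ½ - D²/2 (R(z, D) = -(D*D - 1)/2 = -(D² - 1)/2 = -(-1 + D²)/2 = ½ - D²/2)
r(c) = -1 (r(c) = -1*1 = -1)
(F(-3, 2)*r(R(-3, 6)))*7 = (5*(-1))*7 = -5*7 = -35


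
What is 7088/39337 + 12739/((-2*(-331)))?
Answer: 505806299/26041094 ≈ 19.423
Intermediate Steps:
7088/39337 + 12739/((-2*(-331))) = 7088*(1/39337) + 12739/662 = 7088/39337 + 12739*(1/662) = 7088/39337 + 12739/662 = 505806299/26041094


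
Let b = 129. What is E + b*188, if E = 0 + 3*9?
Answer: 24279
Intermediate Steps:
E = 27 (E = 0 + 27 = 27)
E + b*188 = 27 + 129*188 = 27 + 24252 = 24279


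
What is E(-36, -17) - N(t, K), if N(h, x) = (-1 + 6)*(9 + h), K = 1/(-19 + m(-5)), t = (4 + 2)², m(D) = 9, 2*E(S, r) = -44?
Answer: -247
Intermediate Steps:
E(S, r) = -22 (E(S, r) = (½)*(-44) = -22)
t = 36 (t = 6² = 36)
K = -⅒ (K = 1/(-19 + 9) = 1/(-10) = -⅒ ≈ -0.10000)
N(h, x) = 45 + 5*h (N(h, x) = 5*(9 + h) = 45 + 5*h)
E(-36, -17) - N(t, K) = -22 - (45 + 5*36) = -22 - (45 + 180) = -22 - 1*225 = -22 - 225 = -247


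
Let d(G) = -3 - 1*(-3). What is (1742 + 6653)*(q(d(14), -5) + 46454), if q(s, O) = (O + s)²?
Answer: 390191205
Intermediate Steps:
d(G) = 0 (d(G) = -3 + 3 = 0)
(1742 + 6653)*(q(d(14), -5) + 46454) = (1742 + 6653)*((-5 + 0)² + 46454) = 8395*((-5)² + 46454) = 8395*(25 + 46454) = 8395*46479 = 390191205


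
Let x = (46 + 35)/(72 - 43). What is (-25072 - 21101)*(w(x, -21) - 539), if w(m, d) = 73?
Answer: 21516618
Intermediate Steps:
x = 81/29 ≈ 2.7931
(-25072 - 21101)*(w(x, -21) - 539) = (-25072 - 21101)*(73 - 539) = -46173*(-466) = 21516618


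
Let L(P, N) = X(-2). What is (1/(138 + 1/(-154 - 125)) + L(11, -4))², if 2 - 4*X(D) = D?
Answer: 1503888400/1482327001 ≈ 1.0145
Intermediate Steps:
X(D) = ½ - D/4
L(P, N) = 1 (L(P, N) = ½ - ¼*(-2) = ½ + ½ = 1)
(1/(138 + 1/(-154 - 125)) + L(11, -4))² = (1/(138 + 1/(-154 - 125)) + 1)² = (1/(138 + 1/(-279)) + 1)² = (1/(138 - 1/279) + 1)² = (1/(38501/279) + 1)² = (279/38501 + 1)² = (38780/38501)² = 1503888400/1482327001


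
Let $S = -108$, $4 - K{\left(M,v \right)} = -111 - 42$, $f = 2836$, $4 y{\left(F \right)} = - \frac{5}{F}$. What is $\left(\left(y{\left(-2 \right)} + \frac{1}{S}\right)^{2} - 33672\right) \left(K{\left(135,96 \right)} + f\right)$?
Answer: $- \frac{4701952546999}{46656} \approx -1.0078 \cdot 10^{8}$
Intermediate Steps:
$y{\left(F \right)} = - \frac{5}{4 F}$ ($y{\left(F \right)} = \frac{\left(-5\right) \frac{1}{F}}{4} = - \frac{5}{4 F}$)
$K{\left(M,v \right)} = 157$ ($K{\left(M,v \right)} = 4 - \left(-111 - 42\right) = 4 - -153 = 4 + 153 = 157$)
$\left(\left(y{\left(-2 \right)} + \frac{1}{S}\right)^{2} - 33672\right) \left(K{\left(135,96 \right)} + f\right) = \left(\left(- \frac{5}{4 \left(-2\right)} + \frac{1}{-108}\right)^{2} - 33672\right) \left(157 + 2836\right) = \left(\left(\left(- \frac{5}{4}\right) \left(- \frac{1}{2}\right) - \frac{1}{108}\right)^{2} - 33672\right) 2993 = \left(\left(\frac{5}{8} - \frac{1}{108}\right)^{2} - 33672\right) 2993 = \left(\left(\frac{133}{216}\right)^{2} - 33672\right) 2993 = \left(\frac{17689}{46656} - 33672\right) 2993 = \left(- \frac{1570983143}{46656}\right) 2993 = - \frac{4701952546999}{46656}$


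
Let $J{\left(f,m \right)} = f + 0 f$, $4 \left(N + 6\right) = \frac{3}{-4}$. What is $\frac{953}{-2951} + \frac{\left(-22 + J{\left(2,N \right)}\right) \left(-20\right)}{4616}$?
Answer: $- \frac{402331}{1702727} \approx -0.23629$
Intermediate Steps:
$N = - \frac{99}{16}$ ($N = -6 + \frac{3 \frac{1}{-4}}{4} = -6 + \frac{3 \left(- \frac{1}{4}\right)}{4} = -6 + \frac{1}{4} \left(- \frac{3}{4}\right) = -6 - \frac{3}{16} = - \frac{99}{16} \approx -6.1875$)
$J{\left(f,m \right)} = f$ ($J{\left(f,m \right)} = f + 0 = f$)
$\frac{953}{-2951} + \frac{\left(-22 + J{\left(2,N \right)}\right) \left(-20\right)}{4616} = \frac{953}{-2951} + \frac{\left(-22 + 2\right) \left(-20\right)}{4616} = 953 \left(- \frac{1}{2951}\right) + \left(-20\right) \left(-20\right) \frac{1}{4616} = - \frac{953}{2951} + 400 \cdot \frac{1}{4616} = - \frac{953}{2951} + \frac{50}{577} = - \frac{402331}{1702727}$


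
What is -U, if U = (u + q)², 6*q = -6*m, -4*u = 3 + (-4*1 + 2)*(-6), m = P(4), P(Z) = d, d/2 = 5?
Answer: -3025/16 ≈ -189.06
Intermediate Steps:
d = 10 (d = 2*5 = 10)
P(Z) = 10
m = 10
u = -15/4 (u = -(3 + (-4*1 + 2)*(-6))/4 = -(3 + (-4 + 2)*(-6))/4 = -(3 - 2*(-6))/4 = -(3 + 12)/4 = -¼*15 = -15/4 ≈ -3.7500)
q = -10 (q = (-6*10)/6 = (⅙)*(-60) = -10)
U = 3025/16 (U = (-15/4 - 10)² = (-55/4)² = 3025/16 ≈ 189.06)
-U = -1*3025/16 = -3025/16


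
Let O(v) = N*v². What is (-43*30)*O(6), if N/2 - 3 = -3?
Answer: 0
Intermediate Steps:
N = 0 (N = 6 + 2*(-3) = 6 - 6 = 0)
O(v) = 0 (O(v) = 0*v² = 0)
(-43*30)*O(6) = -43*30*0 = -1290*0 = 0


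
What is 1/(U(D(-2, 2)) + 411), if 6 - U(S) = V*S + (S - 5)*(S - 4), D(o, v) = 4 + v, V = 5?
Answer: 1/385 ≈ 0.0025974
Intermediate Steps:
U(S) = 6 - 5*S - (-5 + S)*(-4 + S) (U(S) = 6 - (5*S + (S - 5)*(S - 4)) = 6 - (5*S + (-5 + S)*(-4 + S)) = 6 + (-5*S - (-5 + S)*(-4 + S)) = 6 - 5*S - (-5 + S)*(-4 + S))
1/(U(D(-2, 2)) + 411) = 1/((-14 - (4 + 2)² + 4*(4 + 2)) + 411) = 1/((-14 - 1*6² + 4*6) + 411) = 1/((-14 - 1*36 + 24) + 411) = 1/((-14 - 36 + 24) + 411) = 1/(-26 + 411) = 1/385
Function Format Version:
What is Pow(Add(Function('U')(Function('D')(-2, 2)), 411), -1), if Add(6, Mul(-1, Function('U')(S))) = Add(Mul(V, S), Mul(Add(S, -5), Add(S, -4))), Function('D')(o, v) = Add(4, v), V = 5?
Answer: Rational(1, 385) ≈ 0.0025974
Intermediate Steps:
Function('U')(S) = Add(6, Mul(-5, S), Mul(-1, Add(-5, S), Add(-4, S))) (Function('U')(S) = Add(6, Mul(-1, Add(Mul(5, S), Mul(Add(S, -5), Add(S, -4))))) = Add(6, Mul(-1, Add(Mul(5, S), Mul(Add(-5, S), Add(-4, S))))) = Add(6, Add(Mul(-5, S), Mul(-1, Add(-5, S), Add(-4, S)))) = Add(6, Mul(-5, S), Mul(-1, Add(-5, S), Add(-4, S))))
Pow(Add(Function('U')(Function('D')(-2, 2)), 411), -1) = Pow(Add(Add(-14, Mul(-1, Pow(Add(4, 2), 2)), Mul(4, Add(4, 2))), 411), -1) = Pow(Add(Add(-14, Mul(-1, Pow(6, 2)), Mul(4, 6)), 411), -1) = Pow(Add(Add(-14, Mul(-1, 36), 24), 411), -1) = Pow(Add(Add(-14, -36, 24), 411), -1) = Pow(Add(-26, 411), -1) = Pow(385, -1) = Rational(1, 385)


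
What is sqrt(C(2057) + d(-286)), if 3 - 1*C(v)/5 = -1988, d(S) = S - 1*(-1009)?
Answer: sqrt(10678) ≈ 103.33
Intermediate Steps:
d(S) = 1009 + S (d(S) = S + 1009 = 1009 + S)
C(v) = 9955 (C(v) = 15 - 5*(-1988) = 15 + 9940 = 9955)
sqrt(C(2057) + d(-286)) = sqrt(9955 + (1009 - 286)) = sqrt(9955 + 723) = sqrt(10678)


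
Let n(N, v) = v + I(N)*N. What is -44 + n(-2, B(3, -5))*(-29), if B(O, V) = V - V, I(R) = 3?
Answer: 130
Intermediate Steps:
B(O, V) = 0
n(N, v) = v + 3*N
-44 + n(-2, B(3, -5))*(-29) = -44 + (0 + 3*(-2))*(-29) = -44 + (0 - 6)*(-29) = -44 - 6*(-29) = -44 + 174 = 130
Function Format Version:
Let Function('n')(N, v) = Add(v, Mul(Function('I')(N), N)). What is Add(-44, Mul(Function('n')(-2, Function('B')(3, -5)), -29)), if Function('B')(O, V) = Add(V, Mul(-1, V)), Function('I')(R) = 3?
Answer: 130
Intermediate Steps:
Function('B')(O, V) = 0
Function('n')(N, v) = Add(v, Mul(3, N))
Add(-44, Mul(Function('n')(-2, Function('B')(3, -5)), -29)) = Add(-44, Mul(Add(0, Mul(3, -2)), -29)) = Add(-44, Mul(Add(0, -6), -29)) = Add(-44, Mul(-6, -29)) = Add(-44, 174) = 130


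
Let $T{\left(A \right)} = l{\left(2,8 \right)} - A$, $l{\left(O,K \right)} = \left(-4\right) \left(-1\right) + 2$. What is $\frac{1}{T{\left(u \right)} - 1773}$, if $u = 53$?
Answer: $- \frac{1}{1820} \approx -0.00054945$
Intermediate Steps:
$l{\left(O,K \right)} = 6$ ($l{\left(O,K \right)} = 4 + 2 = 6$)
$T{\left(A \right)} = 6 - A$
$\frac{1}{T{\left(u \right)} - 1773} = \frac{1}{\left(6 - 53\right) - 1773} = \frac{1}{-47 - 1773} = \frac{1}{-1820} = - \frac{1}{1820}$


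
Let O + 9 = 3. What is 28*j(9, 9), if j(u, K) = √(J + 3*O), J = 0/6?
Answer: 84*I*√2 ≈ 118.79*I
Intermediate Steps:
O = -6 (O = -9 + 3 = -6)
J = 0 (J = 0*(⅙) = 0)
j(u, K) = 3*I*√2 (j(u, K) = √(0 + 3*(-6)) = √(0 - 18) = √(-18) = 3*I*√2)
28*j(9, 9) = 28*(3*I*√2) = 84*I*√2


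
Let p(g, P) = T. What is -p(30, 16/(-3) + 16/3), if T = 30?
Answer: -30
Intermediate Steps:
p(g, P) = 30
-p(30, 16/(-3) + 16/3) = -1*30 = -30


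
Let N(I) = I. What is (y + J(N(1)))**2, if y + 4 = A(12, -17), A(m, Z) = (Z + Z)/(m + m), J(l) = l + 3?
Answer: 289/144 ≈ 2.0069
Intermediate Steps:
J(l) = 3 + l
A(m, Z) = Z/m (A(m, Z) = (2*Z)/((2*m)) = (2*Z)*(1/(2*m)) = Z/m)
y = -65/12 (y = -4 - 17/12 = -65/12 ≈ -5.4167)
(y + J(N(1)))**2 = (-65/12 + (3 + 1))**2 = (-65/12 + 4)**2 = (-17/12)**2 = 289/144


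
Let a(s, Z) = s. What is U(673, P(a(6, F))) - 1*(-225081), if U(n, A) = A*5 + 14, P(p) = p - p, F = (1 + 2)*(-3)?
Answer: 225095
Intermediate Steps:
F = -9 (F = 3*(-3) = -9)
P(p) = 0
U(n, A) = 14 + 5*A (U(n, A) = 5*A + 14 = 14 + 5*A)
U(673, P(a(6, F))) - 1*(-225081) = (14 + 5*0) - 1*(-225081) = (14 + 0) + 225081 = 14 + 225081 = 225095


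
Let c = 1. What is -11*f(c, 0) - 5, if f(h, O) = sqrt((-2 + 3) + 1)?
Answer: -5 - 11*sqrt(2) ≈ -20.556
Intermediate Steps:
f(h, O) = sqrt(2) (f(h, O) = sqrt(1 + 1) = sqrt(2))
-11*f(c, 0) - 5 = -11*sqrt(2) - 5 = -5 - 11*sqrt(2)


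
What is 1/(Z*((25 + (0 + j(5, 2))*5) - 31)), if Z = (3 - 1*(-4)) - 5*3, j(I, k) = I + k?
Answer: -1/232 ≈ -0.0043103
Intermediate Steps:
Z = -8 (Z = (3 + 4) - 15 = 7 - 15 = -8)
1/(Z*((25 + (0 + j(5, 2))*5) - 31)) = 1/(-8*((25 + (0 + (5 + 2))*5) - 31)) = 1/(-8*((25 + (0 + 7)*5) - 31)) = 1/(-8*((25 + 7*5) - 31)) = 1/(-8*((25 + 35) - 31)) = 1/(-8*(60 - 31)) = 1/(-8*29) = 1/(-232) = -1/232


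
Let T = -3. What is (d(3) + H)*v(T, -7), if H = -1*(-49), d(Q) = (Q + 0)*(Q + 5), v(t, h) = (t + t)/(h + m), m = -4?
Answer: 438/11 ≈ 39.818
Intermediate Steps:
v(t, h) = 2*t/(-4 + h) (v(t, h) = (t + t)/(h - 4) = (2*t)/(-4 + h) = 2*t/(-4 + h))
d(Q) = Q*(5 + Q)
H = 49
(d(3) + H)*v(T, -7) = (3*(5 + 3) + 49)*(2*(-3)/(-4 - 7)) = (3*8 + 49)*(2*(-3)/(-11)) = (24 + 49)*(2*(-3)*(-1/11)) = 73*(6/11) = 438/11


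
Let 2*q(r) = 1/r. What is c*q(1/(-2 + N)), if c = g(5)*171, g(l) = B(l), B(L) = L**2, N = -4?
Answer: -12825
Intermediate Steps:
g(l) = l**2
c = 4275 (c = 5**2*171 = 25*171 = 4275)
q(r) = 1/(2*r)
c*q(1/(-2 + N)) = 4275*(1/(2*(1/(-2 - 4)))) = 4275*(1/(2*(1/(-6)))) = 4275*(1/(2*(-1/6))) = 4275*((1/2)*(-6)) = 4275*(-3) = -12825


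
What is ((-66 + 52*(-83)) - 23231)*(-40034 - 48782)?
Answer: 2452476208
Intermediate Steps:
((-66 + 52*(-83)) - 23231)*(-40034 - 48782) = ((-66 - 4316) - 23231)*(-88816) = (-4382 - 23231)*(-88816) = -27613*(-88816) = 2452476208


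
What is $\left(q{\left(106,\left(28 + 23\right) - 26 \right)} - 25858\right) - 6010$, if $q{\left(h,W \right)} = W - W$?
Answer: $-31868$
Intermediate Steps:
$q{\left(h,W \right)} = 0$
$\left(q{\left(106,\left(28 + 23\right) - 26 \right)} - 25858\right) - 6010 = \left(0 - 25858\right) - 6010 = -25858 - 6010 = -31868$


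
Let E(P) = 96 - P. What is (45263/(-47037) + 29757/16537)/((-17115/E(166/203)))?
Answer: -12581825162516/2702522277455805 ≈ -0.0046556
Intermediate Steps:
(45263/(-47037) + 29757/16537)/((-17115/E(166/203))) = (45263/(-47037) + 29757/16537)/((-17115/(96 - 166/203))) = (45263*(-1/47037) + 29757*(1/16537))/((-17115/(96 - 166/203))) = (-45263/47037 + 29757/16537)/((-17115/(96 - 1*166/203))) = 651165778/(777850869*((-17115/(96 - 166/203)))) = 651165778/(777850869*((-17115/19322/203))) = 651165778/(777850869*((-17115*203/19322))) = 651165778/(777850869*(-3474345/19322)) = (651165778/777850869)*(-19322/3474345) = -12581825162516/2702522277455805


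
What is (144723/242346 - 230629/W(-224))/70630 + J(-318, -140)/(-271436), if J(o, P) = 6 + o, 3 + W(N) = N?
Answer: 273205159774695/17577905111042276 ≈ 0.015543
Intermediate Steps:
W(N) = -3 + N
(144723/242346 - 230629/W(-224))/70630 + J(-318, -140)/(-271436) = (144723/242346 - 230629/(-3 - 224))/70630 + (6 - 318)/(-271436) = (144723*(1/242346) - 230629/(-227))*(1/70630) - 312*(-1/271436) = (48241/80782 - 230629*(-1/227))*(1/70630) + 78/67859 = (48241/80782 + 230629/227)*(1/70630) + 78/67859 = (18641622585/18337514)*(1/70630) + 78/67859 = 3728324517/259035722764 + 78/67859 = 273205159774695/17577905111042276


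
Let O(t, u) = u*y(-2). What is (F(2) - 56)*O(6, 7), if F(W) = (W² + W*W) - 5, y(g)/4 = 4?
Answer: -5936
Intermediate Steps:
y(g) = 16 (y(g) = 4*4 = 16)
O(t, u) = 16*u (O(t, u) = u*16 = 16*u)
F(W) = -5 + 2*W² (F(W) = (W² + W²) - 5 = 2*W² - 5 = -5 + 2*W²)
(F(2) - 56)*O(6, 7) = ((-5 + 2*2²) - 56)*(16*7) = ((-5 + 2*4) - 56)*112 = ((-5 + 8) - 56)*112 = (3 - 56)*112 = -53*112 = -5936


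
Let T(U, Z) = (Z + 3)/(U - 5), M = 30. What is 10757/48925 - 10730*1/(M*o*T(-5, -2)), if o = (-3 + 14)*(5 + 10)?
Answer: 106057993/4843575 ≈ 21.897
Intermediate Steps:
T(U, Z) = (3 + Z)/(-5 + U)
o = 165 (o = 11*15 = 165)
10757/48925 - 10730*1/(M*o*T(-5, -2)) = 10757/48925 - 10730*(-5 - 5)/(4950*(3 - 2)) = 10757*(1/48925) - 10730/(4950*(1/(-10))) = 10757/48925 - 10730/(4950*(-⅒*1)) = 10757/48925 - 10730/(4950*(-⅒)) = 10757/48925 - 10730/(-495) = 10757/48925 - 10730*(-1/495) = 10757/48925 + 2146/99 = 106057993/4843575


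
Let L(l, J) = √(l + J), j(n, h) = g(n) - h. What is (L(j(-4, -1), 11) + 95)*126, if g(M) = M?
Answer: 11970 + 252*√2 ≈ 12326.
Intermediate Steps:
j(n, h) = n - h
L(l, J) = √(J + l)
(L(j(-4, -1), 11) + 95)*126 = (√(11 + (-4 - 1*(-1))) + 95)*126 = (√(11 + (-4 + 1)) + 95)*126 = (√(11 - 3) + 95)*126 = (√8 + 95)*126 = (2*√2 + 95)*126 = (95 + 2*√2)*126 = 11970 + 252*√2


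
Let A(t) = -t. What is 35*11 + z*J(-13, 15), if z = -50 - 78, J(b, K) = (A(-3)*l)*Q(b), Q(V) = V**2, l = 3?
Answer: -194303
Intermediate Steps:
J(b, K) = 9*b**2 (J(b, K) = (-1*(-3)*3)*b**2 = (3*3)*b**2 = 9*b**2)
z = -128
35*11 + z*J(-13, 15) = 35*11 - 1152*(-13)**2 = 385 - 1152*169 = 385 - 128*1521 = 385 - 194688 = -194303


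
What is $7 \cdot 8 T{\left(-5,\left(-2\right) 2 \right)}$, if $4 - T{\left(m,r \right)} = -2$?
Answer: $336$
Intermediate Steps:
$T{\left(m,r \right)} = 6$ ($T{\left(m,r \right)} = 4 - -2 = 4 + 2 = 6$)
$7 \cdot 8 T{\left(-5,\left(-2\right) 2 \right)} = 7 \cdot 8 \cdot 6 = 56 \cdot 6 = 336$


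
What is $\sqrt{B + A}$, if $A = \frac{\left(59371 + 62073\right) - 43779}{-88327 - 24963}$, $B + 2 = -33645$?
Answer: $\frac{i \sqrt{17274215830422}}{22658} \approx 183.43 i$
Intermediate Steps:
$B = -33647$ ($B = -2 - 33645 = -33647$)
$A = - \frac{15533}{22658}$ ($A = \frac{121444 - 43779}{-113290} = 77665 \left(- \frac{1}{113290}\right) = - \frac{15533}{22658} \approx -0.68554$)
$\sqrt{B + A} = \sqrt{-33647 - \frac{15533}{22658}} = \sqrt{- \frac{762389259}{22658}} = \frac{i \sqrt{17274215830422}}{22658}$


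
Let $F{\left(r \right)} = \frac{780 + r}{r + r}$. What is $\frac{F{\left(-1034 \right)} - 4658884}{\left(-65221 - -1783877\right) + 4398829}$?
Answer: $- \frac{4817285929}{6325479490} \approx -0.76157$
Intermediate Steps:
$F{\left(r \right)} = \frac{780 + r}{2 r}$
$\frac{F{\left(-1034 \right)} - 4658884}{\left(-65221 - -1783877\right) + 4398829} = \frac{\frac{780 - 1034}{2 \left(-1034\right)} - 4658884}{\left(-65221 - -1783877\right) + 4398829} = \frac{\frac{1}{2} \left(- \frac{1}{1034}\right) \left(-254\right) - 4658884}{\left(-65221 + 1783877\right) + 4398829} = \frac{\frac{127}{1034} - 4658884}{1718656 + 4398829} = - \frac{4817285929}{1034 \cdot 6117485} = \left(- \frac{4817285929}{1034}\right) \frac{1}{6117485} = - \frac{4817285929}{6325479490}$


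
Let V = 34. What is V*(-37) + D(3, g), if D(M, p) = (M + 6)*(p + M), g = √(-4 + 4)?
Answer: -1231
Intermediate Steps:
g = 0 (g = √0 = 0)
D(M, p) = (6 + M)*(M + p)
V*(-37) + D(3, g) = 34*(-37) + (3² + 6*3 + 6*0 + 3*0) = -1258 + (9 + 18 + 0 + 0) = -1258 + 27 = -1231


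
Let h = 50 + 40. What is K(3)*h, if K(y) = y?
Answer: 270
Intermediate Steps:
h = 90
K(3)*h = 3*90 = 270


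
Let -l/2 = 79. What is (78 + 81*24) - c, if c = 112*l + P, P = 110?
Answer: 19608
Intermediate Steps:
l = -158 (l = -2*79 = -158)
c = -17586 (c = 112*(-158) + 110 = -17696 + 110 = -17586)
(78 + 81*24) - c = (78 + 81*24) - 1*(-17586) = (78 + 1944) + 17586 = 2022 + 17586 = 19608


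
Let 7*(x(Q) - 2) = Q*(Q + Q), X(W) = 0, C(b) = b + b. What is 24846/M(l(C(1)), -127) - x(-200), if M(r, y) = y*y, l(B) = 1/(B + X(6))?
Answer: -1290371884/112903 ≈ -11429.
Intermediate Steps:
C(b) = 2*b
l(B) = 1/B (l(B) = 1/(B + 0) = 1/B)
x(Q) = 2 + 2*Q²/7 (x(Q) = 2 + (Q*(Q + Q))/7 = 2 + (Q*(2*Q))/7 = 2 + (2*Q²)/7 = 2 + 2*Q²/7)
M(r, y) = y²
24846/M(l(C(1)), -127) - x(-200) = 24846/((-127)²) - (2 + (2/7)*(-200)²) = 24846/16129 - (2 + (2/7)*40000) = 24846*(1/16129) - (2 + 80000/7) = 24846/16129 - 1*80014/7 = 24846/16129 - 80014/7 = -1290371884/112903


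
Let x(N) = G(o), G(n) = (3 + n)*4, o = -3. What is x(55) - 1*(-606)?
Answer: 606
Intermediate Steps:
G(n) = 12 + 4*n
x(N) = 0 (x(N) = 12 + 4*(-3) = 12 - 12 = 0)
x(55) - 1*(-606) = 0 - 1*(-606) = 0 + 606 = 606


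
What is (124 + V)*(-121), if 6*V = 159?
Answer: -36421/2 ≈ -18211.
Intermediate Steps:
V = 53/2 (V = (1/6)*159 = 53/2 ≈ 26.500)
(124 + V)*(-121) = (124 + 53/2)*(-121) = (301/2)*(-121) = -36421/2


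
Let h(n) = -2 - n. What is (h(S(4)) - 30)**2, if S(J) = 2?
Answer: 1156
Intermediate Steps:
(h(S(4)) - 30)**2 = ((-2 - 1*2) - 30)**2 = ((-2 - 2) - 30)**2 = (-4 - 30)**2 = (-34)**2 = 1156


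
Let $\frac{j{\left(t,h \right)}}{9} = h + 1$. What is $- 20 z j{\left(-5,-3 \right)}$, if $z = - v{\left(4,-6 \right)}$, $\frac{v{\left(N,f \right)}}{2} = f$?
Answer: $4320$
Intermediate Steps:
$v{\left(N,f \right)} = 2 f$
$j{\left(t,h \right)} = 9 + 9 h$ ($j{\left(t,h \right)} = 9 \left(h + 1\right) = 9 \left(1 + h\right) = 9 + 9 h$)
$z = 12$ ($z = - 2 \left(-6\right) = \left(-1\right) \left(-12\right) = 12$)
$- 20 z j{\left(-5,-3 \right)} = \left(-20\right) 12 \left(9 + 9 \left(-3\right)\right) = - 240 \left(9 - 27\right) = \left(-240\right) \left(-18\right) = 4320$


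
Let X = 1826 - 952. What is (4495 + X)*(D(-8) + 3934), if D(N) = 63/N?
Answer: 168634921/8 ≈ 2.1079e+7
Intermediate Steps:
X = 874
(4495 + X)*(D(-8) + 3934) = (4495 + 874)*(63/(-8) + 3934) = 5369*(63*(-1/8) + 3934) = 5369*(-63/8 + 3934) = 5369*(31409/8) = 168634921/8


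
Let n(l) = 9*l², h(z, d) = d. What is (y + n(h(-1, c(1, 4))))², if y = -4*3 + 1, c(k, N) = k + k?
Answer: 625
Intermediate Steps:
c(k, N) = 2*k
y = -11 (y = -12 + 1 = -11)
(y + n(h(-1, c(1, 4))))² = (-11 + 9*(2*1)²)² = (-11 + 9*2²)² = (-11 + 9*4)² = (-11 + 36)² = 25² = 625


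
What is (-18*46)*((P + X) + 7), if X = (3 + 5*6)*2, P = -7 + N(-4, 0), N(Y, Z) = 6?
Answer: -59616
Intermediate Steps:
P = -1 (P = -7 + 6 = -1)
X = 66 (X = (3 + 30)*2 = 33*2 = 66)
(-18*46)*((P + X) + 7) = (-18*46)*((-1 + 66) + 7) = -828*(65 + 7) = -828*72 = -59616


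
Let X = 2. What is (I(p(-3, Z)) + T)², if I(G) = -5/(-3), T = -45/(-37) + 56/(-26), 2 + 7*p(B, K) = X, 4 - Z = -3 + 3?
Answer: 1106704/2082249 ≈ 0.53149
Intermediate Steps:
Z = 4 (Z = 4 - (-3 + 3) = 4 - 1*0 = 4 + 0 = 4)
p(B, K) = 0 (p(B, K) = -2/7 + (⅐)*2 = -2/7 + 2/7 = 0)
T = -451/481 (T = -45*(-1/37) + 56*(-1/26) = 45/37 - 28/13 = -451/481 ≈ -0.93763)
I(G) = 5/3 (I(G) = -5*(-⅓) = 5/3)
(I(p(-3, Z)) + T)² = (5/3 - 451/481)² = (1052/1443)² = 1106704/2082249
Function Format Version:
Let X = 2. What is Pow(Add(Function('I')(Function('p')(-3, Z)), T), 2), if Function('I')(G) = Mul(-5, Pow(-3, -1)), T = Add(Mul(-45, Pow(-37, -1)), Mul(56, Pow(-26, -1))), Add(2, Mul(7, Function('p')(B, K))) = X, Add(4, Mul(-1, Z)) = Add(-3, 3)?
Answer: Rational(1106704, 2082249) ≈ 0.53149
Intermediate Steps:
Z = 4 (Z = Add(4, Mul(-1, Add(-3, 3))) = Add(4, Mul(-1, 0)) = Add(4, 0) = 4)
Function('p')(B, K) = 0 (Function('p')(B, K) = Add(Rational(-2, 7), Mul(Rational(1, 7), 2)) = Add(Rational(-2, 7), Rational(2, 7)) = 0)
T = Rational(-451, 481) (T = Add(Mul(-45, Rational(-1, 37)), Mul(56, Rational(-1, 26))) = Add(Rational(45, 37), Rational(-28, 13)) = Rational(-451, 481) ≈ -0.93763)
Function('I')(G) = Rational(5, 3) (Function('I')(G) = Mul(-5, Rational(-1, 3)) = Rational(5, 3))
Pow(Add(Function('I')(Function('p')(-3, Z)), T), 2) = Pow(Add(Rational(5, 3), Rational(-451, 481)), 2) = Pow(Rational(1052, 1443), 2) = Rational(1106704, 2082249)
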